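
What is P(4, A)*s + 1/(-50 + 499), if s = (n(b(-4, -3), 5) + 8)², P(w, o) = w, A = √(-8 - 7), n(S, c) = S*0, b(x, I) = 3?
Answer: 114945/449 ≈ 256.00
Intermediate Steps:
n(S, c) = 0
A = I*√15 (A = √(-15) = I*√15 ≈ 3.873*I)
s = 64 (s = (0 + 8)² = 8² = 64)
P(4, A)*s + 1/(-50 + 499) = 4*64 + 1/(-50 + 499) = 256 + 1/449 = 114945/449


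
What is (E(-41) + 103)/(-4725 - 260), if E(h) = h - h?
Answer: -103/4985 ≈ -0.020662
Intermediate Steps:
E(h) = 0
(E(-41) + 103)/(-4725 - 260) = (0 + 103)/(-4725 - 260) = 103/(-4985) = 103*(-1/4985) = -103/4985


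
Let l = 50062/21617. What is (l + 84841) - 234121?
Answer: -3226935698/21617 ≈ -1.4928e+5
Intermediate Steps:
l = 50062/21617 (l = 50062*(1/21617) = 50062/21617 ≈ 2.3159)
(l + 84841) - 234121 = (50062/21617 + 84841) - 234121 = 1834057959/21617 - 234121 = -3226935698/21617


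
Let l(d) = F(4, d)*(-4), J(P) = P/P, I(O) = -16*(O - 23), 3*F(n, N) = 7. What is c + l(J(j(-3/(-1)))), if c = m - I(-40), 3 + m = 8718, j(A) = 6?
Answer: 23093/3 ≈ 7697.7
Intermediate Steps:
F(n, N) = 7/3 (F(n, N) = (1/3)*7 = 7/3)
m = 8715 (m = -3 + 8718 = 8715)
I(O) = 368 - 16*O (I(O) = -16*(-23 + O) = 368 - 16*O)
J(P) = 1
l(d) = -28/3 (l(d) = (7/3)*(-4) = -28/3)
c = 7707 (c = 8715 - (368 - 16*(-40)) = 8715 - (368 + 640) = 8715 - 1*1008 = 8715 - 1008 = 7707)
c + l(J(j(-3/(-1)))) = 7707 - 28/3 = 23093/3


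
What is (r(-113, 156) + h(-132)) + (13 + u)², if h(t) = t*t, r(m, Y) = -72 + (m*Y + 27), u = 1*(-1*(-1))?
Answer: -53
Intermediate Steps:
u = 1 (u = 1*1 = 1)
r(m, Y) = -45 + Y*m (r(m, Y) = -72 + (Y*m + 27) = -72 + (27 + Y*m) = -45 + Y*m)
h(t) = t²
(r(-113, 156) + h(-132)) + (13 + u)² = ((-45 + 156*(-113)) + (-132)²) + (13 + 1)² = ((-45 - 17628) + 17424) + 14² = (-17673 + 17424) + 196 = -249 + 196 = -53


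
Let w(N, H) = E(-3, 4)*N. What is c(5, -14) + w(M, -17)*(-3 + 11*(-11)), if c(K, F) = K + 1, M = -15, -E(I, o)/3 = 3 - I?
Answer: -33474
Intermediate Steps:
E(I, o) = -9 + 3*I (E(I, o) = -3*(3 - I) = -9 + 3*I)
c(K, F) = 1 + K
w(N, H) = -18*N (w(N, H) = (-9 + 3*(-3))*N = (-9 - 9)*N = -18*N)
c(5, -14) + w(M, -17)*(-3 + 11*(-11)) = (1 + 5) + (-18*(-15))*(-3 + 11*(-11)) = 6 + 270*(-3 - 121) = 6 + 270*(-124) = 6 - 33480 = -33474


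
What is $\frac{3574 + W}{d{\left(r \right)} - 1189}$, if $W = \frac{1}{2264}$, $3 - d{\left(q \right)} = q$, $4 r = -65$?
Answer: $- \frac{8091537}{2648314} \approx -3.0554$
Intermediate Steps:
$r = - \frac{65}{4}$ ($r = \frac{1}{4} \left(-65\right) = - \frac{65}{4} \approx -16.25$)
$d{\left(q \right)} = 3 - q$
$W = \frac{1}{2264} \approx 0.0004417$
$\frac{3574 + W}{d{\left(r \right)} - 1189} = \frac{3574 + \frac{1}{2264}}{\left(3 - - \frac{65}{4}\right) - 1189} = \frac{8091537}{2264 \left(\left(3 + \frac{65}{4}\right) - 1189\right)} = \frac{8091537}{2264 \left(\frac{77}{4} - 1189\right)} = \frac{8091537}{2264 \left(- \frac{4679}{4}\right)} = \frac{8091537}{2264} \left(- \frac{4}{4679}\right) = - \frac{8091537}{2648314}$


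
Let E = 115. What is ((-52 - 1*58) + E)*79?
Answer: 395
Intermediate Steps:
((-52 - 1*58) + E)*79 = ((-52 - 1*58) + 115)*79 = ((-52 - 58) + 115)*79 = (-110 + 115)*79 = 5*79 = 395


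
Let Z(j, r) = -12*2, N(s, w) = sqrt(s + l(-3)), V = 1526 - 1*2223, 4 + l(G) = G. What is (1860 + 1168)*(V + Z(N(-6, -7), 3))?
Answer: -2183188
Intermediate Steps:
l(G) = -4 + G
V = -697 (V = 1526 - 2223 = -697)
N(s, w) = sqrt(-7 + s) (N(s, w) = sqrt(s + (-4 - 3)) = sqrt(s - 7) = sqrt(-7 + s))
Z(j, r) = -24
(1860 + 1168)*(V + Z(N(-6, -7), 3)) = (1860 + 1168)*(-697 - 24) = 3028*(-721) = -2183188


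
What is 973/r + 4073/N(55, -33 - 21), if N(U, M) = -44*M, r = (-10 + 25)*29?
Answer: 1361201/344520 ≈ 3.9510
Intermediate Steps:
r = 435 (r = 15*29 = 435)
973/r + 4073/N(55, -33 - 21) = 973/435 + 4073/((-44*(-33 - 21))) = 973*(1/435) + 4073/((-44*(-54))) = 973/435 + 4073/2376 = 1361201/344520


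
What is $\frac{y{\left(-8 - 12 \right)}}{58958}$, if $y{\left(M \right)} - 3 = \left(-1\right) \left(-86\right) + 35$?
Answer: $\frac{62}{29479} \approx 0.0021032$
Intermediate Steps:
$y{\left(M \right)} = 124$ ($y{\left(M \right)} = 3 + \left(\left(-1\right) \left(-86\right) + 35\right) = 3 + \left(86 + 35\right) = 3 + 121 = 124$)
$\frac{y{\left(-8 - 12 \right)}}{58958} = \frac{124}{58958} = 124 \cdot \frac{1}{58958} = \frac{62}{29479}$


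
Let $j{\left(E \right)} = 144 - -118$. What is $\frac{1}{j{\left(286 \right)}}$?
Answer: $\frac{1}{262} \approx 0.0038168$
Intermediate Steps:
$j{\left(E \right)} = 262$ ($j{\left(E \right)} = 144 + 118 = 262$)
$\frac{1}{j{\left(286 \right)}} = \frac{1}{262}$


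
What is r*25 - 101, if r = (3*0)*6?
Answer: -101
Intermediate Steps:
r = 0 (r = 0*6 = 0)
r*25 - 101 = 0*25 - 101 = 0 - 101 = -101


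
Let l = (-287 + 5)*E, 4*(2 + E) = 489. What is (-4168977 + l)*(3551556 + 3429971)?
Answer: -58685145118425/2 ≈ -2.9343e+13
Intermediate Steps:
E = 481/4 (E = -2 + (¼)*489 = -2 + 489/4 = 481/4 ≈ 120.25)
l = -67821/2 (l = (-287 + 5)*(481/4) = -282*481/4 = -67821/2 ≈ -33911.)
(-4168977 + l)*(3551556 + 3429971) = (-4168977 - 67821/2)*(3551556 + 3429971) = -8405775/2*6981527 = -58685145118425/2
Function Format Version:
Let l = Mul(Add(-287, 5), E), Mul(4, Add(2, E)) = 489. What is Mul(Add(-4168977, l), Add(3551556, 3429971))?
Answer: Rational(-58685145118425, 2) ≈ -2.9343e+13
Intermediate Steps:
E = Rational(481, 4) (E = Add(-2, Mul(Rational(1, 4), 489)) = Add(-2, Rational(489, 4)) = Rational(481, 4) ≈ 120.25)
l = Rational(-67821, 2) (l = Mul(Add(-287, 5), Rational(481, 4)) = Mul(-282, Rational(481, 4)) = Rational(-67821, 2) ≈ -33911.)
Mul(Add(-4168977, l), Add(3551556, 3429971)) = Mul(Add(-4168977, Rational(-67821, 2)), Add(3551556, 3429971)) = Mul(Rational(-8405775, 2), 6981527) = Rational(-58685145118425, 2)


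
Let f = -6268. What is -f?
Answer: 6268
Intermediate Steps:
-f = -1*(-6268) = 6268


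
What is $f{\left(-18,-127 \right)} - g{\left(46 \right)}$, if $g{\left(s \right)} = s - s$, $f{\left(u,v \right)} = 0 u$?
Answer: $0$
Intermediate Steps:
$f{\left(u,v \right)} = 0$
$g{\left(s \right)} = 0$
$f{\left(-18,-127 \right)} - g{\left(46 \right)} = 0 - 0 = 0 + 0 = 0$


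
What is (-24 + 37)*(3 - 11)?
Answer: -104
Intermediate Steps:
(-24 + 37)*(3 - 11) = 13*(-8) = -104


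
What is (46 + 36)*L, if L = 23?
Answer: 1886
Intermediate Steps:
(46 + 36)*L = (46 + 36)*23 = 82*23 = 1886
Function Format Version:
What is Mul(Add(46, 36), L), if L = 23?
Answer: 1886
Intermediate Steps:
Mul(Add(46, 36), L) = Mul(Add(46, 36), 23) = Mul(82, 23) = 1886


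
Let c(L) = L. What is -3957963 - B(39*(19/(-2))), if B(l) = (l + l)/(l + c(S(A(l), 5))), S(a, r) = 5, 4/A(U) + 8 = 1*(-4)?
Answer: -2893272435/731 ≈ -3.9580e+6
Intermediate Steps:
A(U) = -⅓ (A(U) = 4/(-8 + 1*(-4)) = 4/(-8 - 4) = 4/(-12) = 4*(-1/12) = -⅓)
B(l) = 2*l/(5 + l) (B(l) = (l + l)/(l + 5) = (2*l)/(5 + l) = 2*l/(5 + l))
-3957963 - B(39*(19/(-2))) = -3957963 - 2*39*(19/(-2))/(5 + 39*(19/(-2))) = -3957963 - 2*39*(19*(-½))/(5 + 39*(19*(-½))) = -3957963 - 2*39*(-19/2)/(5 + 39*(-19/2)) = -3957963 - 2*(-741)/(2*(5 - 741/2)) = -3957963 - 2*(-741)/(2*(-731/2)) = -3957963 - 2*(-741)*(-2)/(2*731) = -3957963 - 1*1482/731 = -3957963 - 1482/731 = -2893272435/731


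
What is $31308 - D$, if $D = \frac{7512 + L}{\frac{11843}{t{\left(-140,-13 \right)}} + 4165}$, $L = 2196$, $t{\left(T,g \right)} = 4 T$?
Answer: $\frac{24215520692}{773519} \approx 31306.0$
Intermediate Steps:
$D = \frac{1812160}{773519}$ ($D = \frac{7512 + 2196}{\frac{11843}{4 \left(-140\right)} + 4165} = \frac{9708}{\frac{11843}{-560} + 4165} = \frac{9708}{11843 \left(- \frac{1}{560}\right) + 4165} = \frac{9708}{- \frac{11843}{560} + 4165} = \frac{9708}{\frac{2320557}{560}} = 9708 \cdot \frac{560}{2320557} = \frac{1812160}{773519} \approx 2.3427$)
$31308 - D = 31308 - \frac{1812160}{773519} = \frac{24215520692}{773519}$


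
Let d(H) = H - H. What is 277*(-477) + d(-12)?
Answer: -132129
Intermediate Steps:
d(H) = 0
277*(-477) + d(-12) = 277*(-477) + 0 = -132129 + 0 = -132129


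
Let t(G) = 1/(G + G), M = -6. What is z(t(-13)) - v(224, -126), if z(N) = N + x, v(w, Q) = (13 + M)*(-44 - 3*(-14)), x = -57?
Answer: -1119/26 ≈ -43.038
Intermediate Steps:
v(w, Q) = -14 (v(w, Q) = (13 - 6)*(-44 - 3*(-14)) = 7*(-44 + 42) = 7*(-2) = -14)
t(G) = 1/(2*G)
z(N) = -57 + N (z(N) = N - 57 = -57 + N)
z(t(-13)) - v(224, -126) = (-57 + (1/2)/(-13)) - 1*(-14) = (-57 + (1/2)*(-1/13)) + 14 = (-57 - 1/26) + 14 = -1483/26 + 14 = -1119/26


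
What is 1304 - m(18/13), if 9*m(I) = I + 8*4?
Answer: 152134/117 ≈ 1300.3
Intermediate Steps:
m(I) = 32/9 + I/9 (m(I) = (I + 8*4)/9 = (I + 32)/9 = (32 + I)/9 = 32/9 + I/9)
1304 - m(18/13) = 1304 - (32/9 + (18/13)/9) = 1304 - (32/9 + (18*(1/13))/9) = 1304 - (32/9 + (⅑)*(18/13)) = 1304 - (32/9 + 2/13) = 1304 - 1*434/117 = 1304 - 434/117 = 152134/117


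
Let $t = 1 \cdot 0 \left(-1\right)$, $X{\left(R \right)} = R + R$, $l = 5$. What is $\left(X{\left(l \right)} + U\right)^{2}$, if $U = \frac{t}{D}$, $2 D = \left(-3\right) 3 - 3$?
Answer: $100$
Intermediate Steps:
$X{\left(R \right)} = 2 R$
$t = 0$ ($t = 0 \left(-1\right) = 0$)
$D = -6$ ($D = \frac{\left(-3\right) 3 - 3}{2} = \frac{-9 - 3}{2} = \frac{1}{2} \left(-12\right) = -6$)
$U = 0$ ($U = \frac{0}{-6} = 0 \left(- \frac{1}{6}\right) = 0$)
$\left(X{\left(l \right)} + U\right)^{2} = \left(2 \cdot 5 + 0\right)^{2} = \left(10 + 0\right)^{2} = 10^{2} = 100$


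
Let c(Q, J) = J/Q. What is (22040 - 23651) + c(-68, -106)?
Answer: -54721/34 ≈ -1609.4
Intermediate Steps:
(22040 - 23651) + c(-68, -106) = (22040 - 23651) - 106/(-68) = -1611 - 106*(-1/68) = -1611 + 53/34 = -54721/34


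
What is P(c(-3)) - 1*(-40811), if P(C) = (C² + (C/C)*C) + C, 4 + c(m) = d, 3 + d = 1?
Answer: 40835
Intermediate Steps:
d = -2 (d = -3 + 1 = -2)
c(m) = -6 (c(m) = -4 - 2 = -6)
P(C) = C² + 2*C (P(C) = (C² + 1*C) + C = (C² + C) + C = (C + C²) + C = C² + 2*C)
P(c(-3)) - 1*(-40811) = -6*(2 - 6) - 1*(-40811) = -6*(-4) + 40811 = 24 + 40811 = 40835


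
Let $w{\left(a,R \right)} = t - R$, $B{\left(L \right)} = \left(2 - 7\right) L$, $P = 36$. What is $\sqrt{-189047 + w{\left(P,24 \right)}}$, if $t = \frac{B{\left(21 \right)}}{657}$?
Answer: $\frac{2 i \sqrt{2267010474}}{219} \approx 434.82 i$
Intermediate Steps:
$B{\left(L \right)} = - 5 L$ ($B{\left(L \right)} = \left(2 - 7\right) L = - 5 L$)
$t = - \frac{35}{219}$ ($t = \frac{\left(-5\right) 21}{657} = \left(-105\right) \frac{1}{657} = - \frac{35}{219} \approx -0.15982$)
$w{\left(a,R \right)} = - \frac{35}{219} - R$
$\sqrt{-189047 + w{\left(P,24 \right)}} = \sqrt{-189047 - \frac{5291}{219}} = \sqrt{- \frac{41406584}{219}} = \frac{2 i \sqrt{2267010474}}{219}$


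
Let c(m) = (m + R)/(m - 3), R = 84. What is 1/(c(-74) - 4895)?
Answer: -77/376925 ≈ -0.00020428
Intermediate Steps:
c(m) = (84 + m)/(-3 + m) (c(m) = (m + 84)/(m - 3) = (84 + m)/(-3 + m))
1/(c(-74) - 4895) = 1/((84 - 74)/(-3 - 74) - 4895) = 1/(10/(-77) - 4895) = 1/(-1/77*10 - 4895) = 1/(-10/77 - 4895) = 1/(-376925/77) = -77/376925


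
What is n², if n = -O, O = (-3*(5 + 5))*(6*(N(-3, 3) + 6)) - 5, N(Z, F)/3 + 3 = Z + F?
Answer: 286225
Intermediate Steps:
N(Z, F) = -9 + 3*F + 3*Z (N(Z, F) = -9 + 3*(Z + F) = -9 + 3*(F + Z) = -9 + (3*F + 3*Z) = -9 + 3*F + 3*Z)
O = 535 (O = (-3*(5 + 5))*(6*((-9 + 3*3 + 3*(-3)) + 6)) - 5 = (-3*10)*(6*((-9 + 9 - 9) + 6)) - 5 = -180*(-9 + 6) - 5 = -180*(-3) - 5 = -30*(-18) - 5 = 540 - 5 = 535)
n = -535 (n = -1*535 = -535)
n² = (-535)² = 286225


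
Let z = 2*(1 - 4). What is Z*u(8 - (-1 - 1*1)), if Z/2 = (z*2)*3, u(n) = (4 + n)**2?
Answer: -14112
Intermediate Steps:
z = -6 (z = 2*(-3) = -6)
Z = -72 (Z = 2*(-6*2*3) = 2*(-12*3) = 2*(-36) = -72)
Z*u(8 - (-1 - 1*1)) = -72*(4 + (8 - (-1 - 1*1)))**2 = -72*(4 + (8 - (-1 - 1)))**2 = -72*(4 + (8 - 1*(-2)))**2 = -72*(4 + (8 + 2))**2 = -72*(4 + 10)**2 = -72*14**2 = -72*196 = -14112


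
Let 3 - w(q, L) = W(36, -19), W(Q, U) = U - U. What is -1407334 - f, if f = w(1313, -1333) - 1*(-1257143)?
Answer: -2664480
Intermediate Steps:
W(Q, U) = 0
w(q, L) = 3 (w(q, L) = 3 - 1*0 = 3 + 0 = 3)
f = 1257146 (f = 3 - 1*(-1257143) = 3 + 1257143 = 1257146)
-1407334 - f = -1407334 - 1*1257146 = -1407334 - 1257146 = -2664480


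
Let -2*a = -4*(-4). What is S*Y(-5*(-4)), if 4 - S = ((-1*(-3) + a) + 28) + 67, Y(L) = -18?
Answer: 1548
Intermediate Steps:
a = -8 (a = -(-2)*(-4) = -½*16 = -8)
S = -86 (S = 4 - (((-1*(-3) - 8) + 28) + 67) = 4 - (((3 - 8) + 28) + 67) = 4 - ((-5 + 28) + 67) = 4 - (23 + 67) = 4 - 1*90 = 4 - 90 = -86)
S*Y(-5*(-4)) = -86*(-18) = 1548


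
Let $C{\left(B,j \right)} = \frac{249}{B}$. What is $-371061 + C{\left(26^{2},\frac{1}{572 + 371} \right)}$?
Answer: $- \frac{250836987}{676} \approx -3.7106 \cdot 10^{5}$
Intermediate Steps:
$-371061 + C{\left(26^{2},\frac{1}{572 + 371} \right)} = -371061 + \frac{249}{26^{2}} = -371061 + \frac{249}{676} = - \frac{250836987}{676}$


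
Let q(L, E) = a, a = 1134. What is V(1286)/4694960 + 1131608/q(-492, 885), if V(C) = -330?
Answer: 265642696073/266204232 ≈ 997.89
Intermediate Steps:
q(L, E) = 1134
V(1286)/4694960 + 1131608/q(-492, 885) = -330/4694960 + 1131608/1134 = -330*1/4694960 + 1131608*(1/1134) = -33/469496 + 565804/567 = 265642696073/266204232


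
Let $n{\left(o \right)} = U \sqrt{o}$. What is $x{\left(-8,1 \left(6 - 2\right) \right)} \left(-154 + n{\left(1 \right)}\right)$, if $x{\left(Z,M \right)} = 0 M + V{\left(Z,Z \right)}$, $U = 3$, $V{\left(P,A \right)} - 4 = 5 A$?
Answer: $5436$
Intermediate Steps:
$V{\left(P,A \right)} = 4 + 5 A$
$x{\left(Z,M \right)} = 4 + 5 Z$ ($x{\left(Z,M \right)} = 0 M + \left(4 + 5 Z\right) = 0 + \left(4 + 5 Z\right) = 4 + 5 Z$)
$n{\left(o \right)} = 3 \sqrt{o}$
$x{\left(-8,1 \left(6 - 2\right) \right)} \left(-154 + n{\left(1 \right)}\right) = \left(4 + 5 \left(-8\right)\right) \left(-154 + 3 \sqrt{1}\right) = \left(4 - 40\right) \left(-154 + 3 \cdot 1\right) = - 36 \left(-154 + 3\right) = \left(-36\right) \left(-151\right) = 5436$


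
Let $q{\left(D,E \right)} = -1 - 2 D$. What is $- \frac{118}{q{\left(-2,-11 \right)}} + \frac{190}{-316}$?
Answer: $- \frac{18929}{474} \approx -39.935$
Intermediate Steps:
$- \frac{118}{q{\left(-2,-11 \right)}} + \frac{190}{-316} = - \frac{118}{-1 - -4} + \frac{190}{-316} = - \frac{118}{-1 + 4} + 190 \left(- \frac{1}{316}\right) = - \frac{118}{3} - \frac{95}{158} = - \frac{18929}{474}$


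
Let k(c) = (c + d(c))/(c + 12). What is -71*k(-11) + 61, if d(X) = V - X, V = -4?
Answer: 345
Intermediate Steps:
d(X) = -4 - X
k(c) = -4/(12 + c) (k(c) = (c + (-4 - c))/(c + 12) = -4/(12 + c))
-71*k(-11) + 61 = -(-284)/(12 - 11) + 61 = -(-284)/1 + 61 = -(-284) + 61 = -71*(-4) + 61 = 284 + 61 = 345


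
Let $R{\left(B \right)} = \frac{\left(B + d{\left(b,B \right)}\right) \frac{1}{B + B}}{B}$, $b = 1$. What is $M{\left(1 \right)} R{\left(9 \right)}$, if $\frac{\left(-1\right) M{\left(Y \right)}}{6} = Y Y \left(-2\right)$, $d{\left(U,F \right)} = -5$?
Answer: $\frac{8}{27} \approx 0.2963$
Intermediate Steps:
$M{\left(Y \right)} = 12 Y^{2}$ ($M{\left(Y \right)} = - 6 Y Y \left(-2\right) = - 6 Y^{2} \left(-2\right) = - 6 \left(- 2 Y^{2}\right) = 12 Y^{2}$)
$R{\left(B \right)} = \frac{-5 + B}{2 B^{2}}$ ($R{\left(B \right)} = \frac{\left(B - 5\right) \frac{1}{B + B}}{B} = \frac{\left(-5 + B\right) \frac{1}{2 B}}{B} = \frac{\frac{1}{2} \frac{1}{B} \left(-5 + B\right)}{B} = \frac{-5 + B}{2 B^{2}}$)
$M{\left(1 \right)} R{\left(9 \right)} = 12 \cdot 1^{2} \frac{-5 + 9}{2 \cdot 81} = 12 \cdot 1 \cdot \frac{1}{2} \cdot \frac{1}{81} \cdot 4 = 12 \cdot \frac{2}{81} = \frac{8}{27}$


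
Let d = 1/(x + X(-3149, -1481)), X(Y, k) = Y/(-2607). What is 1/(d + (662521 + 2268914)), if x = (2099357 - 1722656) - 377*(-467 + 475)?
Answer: 974199944/2855803812842247 ≈ 3.4113e-7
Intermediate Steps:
X(Y, k) = -Y/2607 (X(Y, k) = Y*(-1/2607) = -Y/2607)
x = 373685 (x = 376701 - 377*8 = 376701 - 3016 = 373685)
d = 2607/974199944 (d = 1/(373685 - 1/2607*(-3149)) = 1/(373685 + 3149/2607) = 1/(974199944/2607) = 2607/974199944 ≈ 2.6760e-6)
1/(d + (662521 + 2268914)) = 1/(2607/974199944 + (662521 + 2268914)) = 1/(2607/974199944 + 2931435) = 1/(2855803812842247/974199944) = 974199944/2855803812842247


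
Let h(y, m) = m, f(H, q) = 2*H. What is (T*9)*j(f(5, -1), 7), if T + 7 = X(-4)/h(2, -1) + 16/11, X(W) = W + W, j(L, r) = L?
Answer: 2430/11 ≈ 220.91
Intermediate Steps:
X(W) = 2*W
T = 27/11 (T = -7 + ((2*(-4))/(-1) + 16/11) = -7 + (-8*(-1) + 16*(1/11)) = -7 + (8 + 16/11) = -7 + 104/11 = 27/11 ≈ 2.4545)
(T*9)*j(f(5, -1), 7) = ((27/11)*9)*(2*5) = (243/11)*10 = 2430/11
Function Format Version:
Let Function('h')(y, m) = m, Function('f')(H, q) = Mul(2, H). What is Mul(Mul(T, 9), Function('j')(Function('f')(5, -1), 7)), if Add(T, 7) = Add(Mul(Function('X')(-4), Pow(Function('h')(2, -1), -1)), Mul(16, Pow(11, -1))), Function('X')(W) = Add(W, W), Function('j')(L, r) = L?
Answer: Rational(2430, 11) ≈ 220.91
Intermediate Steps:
Function('X')(W) = Mul(2, W)
T = Rational(27, 11) (T = Add(-7, Add(Mul(Mul(2, -4), Pow(-1, -1)), Mul(16, Pow(11, -1)))) = Add(-7, Add(Mul(-8, -1), Mul(16, Rational(1, 11)))) = Add(-7, Add(8, Rational(16, 11))) = Add(-7, Rational(104, 11)) = Rational(27, 11) ≈ 2.4545)
Mul(Mul(T, 9), Function('j')(Function('f')(5, -1), 7)) = Mul(Mul(Rational(27, 11), 9), Mul(2, 5)) = Mul(Rational(243, 11), 10) = Rational(2430, 11)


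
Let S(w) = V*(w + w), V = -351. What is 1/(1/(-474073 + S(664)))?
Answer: -940201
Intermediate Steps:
S(w) = -702*w (S(w) = -351*(w + w) = -702*w)
1/(1/(-474073 + S(664))) = 1/(1/(-474073 - 702*664)) = 1/(1/(-474073 - 466128)) = 1/(1/(-940201)) = 1/(-1/940201) = -940201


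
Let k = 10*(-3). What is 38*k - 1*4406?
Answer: -5546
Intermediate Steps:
k = -30
38*k - 1*4406 = 38*(-30) - 1*4406 = -1140 - 4406 = -5546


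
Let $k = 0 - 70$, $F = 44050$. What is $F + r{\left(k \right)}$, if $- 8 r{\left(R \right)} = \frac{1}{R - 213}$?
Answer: $\frac{99729201}{2264} \approx 44050.0$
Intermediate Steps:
$k = -70$ ($k = 0 - 70 = -70$)
$r{\left(R \right)} = - \frac{1}{8 \left(-213 + R\right)}$ ($r{\left(R \right)} = - \frac{1}{8 \left(R - 213\right)} = - \frac{1}{8 \left(-213 + R\right)}$)
$F + r{\left(k \right)} = 44050 - \frac{1}{-1704 + 8 \left(-70\right)} = 44050 - \frac{1}{-1704 - 560} = 44050 - \frac{1}{-2264} = 44050 - - \frac{1}{2264} = 44050 + \frac{1}{2264} = \frac{99729201}{2264}$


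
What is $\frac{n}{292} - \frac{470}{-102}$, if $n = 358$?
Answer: $\frac{43439}{7446} \approx 5.8339$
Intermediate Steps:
$\frac{n}{292} - \frac{470}{-102} = \frac{358}{292} - \frac{470}{-102} = 358 \cdot \frac{1}{292} - - \frac{235}{51} = \frac{179}{146} + \frac{235}{51} = \frac{43439}{7446}$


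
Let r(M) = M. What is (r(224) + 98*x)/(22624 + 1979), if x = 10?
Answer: 1204/24603 ≈ 0.048937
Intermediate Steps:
(r(224) + 98*x)/(22624 + 1979) = (224 + 98*10)/(22624 + 1979) = (224 + 980)/24603 = 1204*(1/24603) = 1204/24603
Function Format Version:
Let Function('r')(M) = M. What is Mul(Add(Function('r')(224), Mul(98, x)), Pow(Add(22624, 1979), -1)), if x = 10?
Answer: Rational(1204, 24603) ≈ 0.048937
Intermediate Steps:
Mul(Add(Function('r')(224), Mul(98, x)), Pow(Add(22624, 1979), -1)) = Mul(Add(224, Mul(98, 10)), Pow(Add(22624, 1979), -1)) = Mul(Add(224, 980), Pow(24603, -1)) = Mul(1204, Rational(1, 24603)) = Rational(1204, 24603)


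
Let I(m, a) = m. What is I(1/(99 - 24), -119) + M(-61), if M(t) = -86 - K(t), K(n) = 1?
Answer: -6524/75 ≈ -86.987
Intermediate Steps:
M(t) = -87 (M(t) = -86 - 1*1 = -86 - 1 = -87)
I(1/(99 - 24), -119) + M(-61) = 1/(99 - 24) - 87 = 1/75 - 87 = -6524/75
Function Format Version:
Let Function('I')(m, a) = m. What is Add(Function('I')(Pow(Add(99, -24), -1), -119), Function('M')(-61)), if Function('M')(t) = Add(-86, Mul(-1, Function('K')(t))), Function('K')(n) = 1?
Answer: Rational(-6524, 75) ≈ -86.987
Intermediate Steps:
Function('M')(t) = -87 (Function('M')(t) = Add(-86, Mul(-1, 1)) = Add(-86, -1) = -87)
Add(Function('I')(Pow(Add(99, -24), -1), -119), Function('M')(-61)) = Add(Pow(Add(99, -24), -1), -87) = Add(Pow(75, -1), -87) = Add(Rational(1, 75), -87) = Rational(-6524, 75)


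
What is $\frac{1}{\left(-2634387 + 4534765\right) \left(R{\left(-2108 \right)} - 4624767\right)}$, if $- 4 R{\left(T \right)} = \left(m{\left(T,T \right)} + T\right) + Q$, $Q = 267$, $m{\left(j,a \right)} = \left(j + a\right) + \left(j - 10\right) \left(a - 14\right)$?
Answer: $- \frac{2}{21842381269923} \approx -9.1565 \cdot 10^{-14}$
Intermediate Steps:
$m{\left(j,a \right)} = a + j + \left(-14 + a\right) \left(-10 + j\right)$ ($m{\left(j,a \right)} = \left(a + j\right) + \left(-10 + j\right) \left(-14 + a\right) = \left(a + j\right) + \left(-14 + a\right) \left(-10 + j\right) = a + j + \left(-14 + a\right) \left(-10 + j\right)$)
$R{\left(T \right)} = - \frac{407}{4} - \frac{T^{2}}{4} + \frac{21 T}{4}$ ($R{\left(T \right)} = - \frac{\left(\left(140 - 13 T - 9 T + T T\right) + T\right) + 267}{4} = - \frac{\left(\left(140 - 13 T - 9 T + T^{2}\right) + T\right) + 267}{4} = - \frac{\left(\left(140 + T^{2} - 22 T\right) + T\right) + 267}{4} = - \frac{\left(140 + T^{2} - 21 T\right) + 267}{4} = - \frac{407 + T^{2} - 21 T}{4} = - \frac{407}{4} - \frac{T^{2}}{4} + \frac{21 T}{4}$)
$\frac{1}{\left(-2634387 + 4534765\right) \left(R{\left(-2108 \right)} - 4624767\right)} = \frac{1}{\left(-2634387 + 4534765\right) \left(\left(- \frac{407}{4} - \frac{\left(-2108\right)^{2}}{4} + \frac{21}{4} \left(-2108\right)\right) - 4624767\right)} = \frac{1}{1900378 \left(\left(- \frac{407}{4} - 1110916 - 11067\right) - 4624767\right)} = \frac{1}{1900378 \left(- \frac{4488339}{4} - 4624767\right)} = \frac{1}{1900378 \left(- \frac{22987407}{4}\right)} = \frac{1}{- \frac{21842381269923}{2}} = - \frac{2}{21842381269923}$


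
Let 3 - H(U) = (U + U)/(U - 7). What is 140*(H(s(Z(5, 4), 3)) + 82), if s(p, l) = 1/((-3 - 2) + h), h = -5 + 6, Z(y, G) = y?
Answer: 344820/29 ≈ 11890.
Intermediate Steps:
h = 1
s(p, l) = -1/4 (s(p, l) = 1/((-3 - 2) + 1) = 1/(-5 + 1) = 1/(-4) = -1/4)
H(U) = 3 - 2*U/(-7 + U) (H(U) = 3 - (U + U)/(U - 7) = 3 - 2*U/(-7 + U))
140*(H(s(Z(5, 4), 3)) + 82) = 140*((-21 - 1/4)/(-7 - 1/4) + 82) = 140*(-85/4/(-29/4) + 82) = 140*(-4/29*(-85/4) + 82) = 140*(85/29 + 82) = 140*(2463/29) = 344820/29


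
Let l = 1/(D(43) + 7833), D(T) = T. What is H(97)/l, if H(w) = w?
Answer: 763972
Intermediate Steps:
l = 1/7876 (l = 1/(43 + 7833) = 1/7876 ≈ 0.00012697)
H(97)/l = 97/(1/7876) = 97*7876 = 763972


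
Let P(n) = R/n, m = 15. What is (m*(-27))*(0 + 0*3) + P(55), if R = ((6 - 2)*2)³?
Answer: 512/55 ≈ 9.3091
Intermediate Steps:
R = 512 (R = (4*2)³ = 8³ = 512)
P(n) = 512/n
(m*(-27))*(0 + 0*3) + P(55) = (15*(-27))*(0 + 0*3) + 512/55 = -405*(0 + 0) + 512*(1/55) = -405*0 + 512/55 = 0 + 512/55 = 512/55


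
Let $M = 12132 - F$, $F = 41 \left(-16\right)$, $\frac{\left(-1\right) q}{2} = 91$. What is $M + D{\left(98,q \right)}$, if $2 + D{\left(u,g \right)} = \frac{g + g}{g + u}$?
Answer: $\frac{38371}{3} \approx 12790.0$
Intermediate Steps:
$q = -182$ ($q = \left(-2\right) 91 = -182$)
$D{\left(u,g \right)} = -2 + \frac{2 g}{g + u}$ ($D{\left(u,g \right)} = -2 + \frac{g + g}{g + u} = -2 + \frac{2 g}{g + u}$)
$F = -656$
$M = 12788$ ($M = 12132 - -656 = 12132 + 656 = 12788$)
$M + D{\left(98,q \right)} = 12788 - \frac{196}{-182 + 98} = 12788 - \frac{196}{-84} = 12788 - 196 \left(- \frac{1}{84}\right) = 12788 + \frac{7}{3} = \frac{38371}{3}$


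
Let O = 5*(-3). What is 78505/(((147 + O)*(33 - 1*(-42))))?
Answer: 15701/1980 ≈ 7.9298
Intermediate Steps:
O = -15
78505/(((147 + O)*(33 - 1*(-42)))) = 78505/(((147 - 15)*(33 - 1*(-42)))) = 78505/((132*(33 + 42))) = 78505/((132*75)) = 78505/9900 = 78505*(1/9900) = 15701/1980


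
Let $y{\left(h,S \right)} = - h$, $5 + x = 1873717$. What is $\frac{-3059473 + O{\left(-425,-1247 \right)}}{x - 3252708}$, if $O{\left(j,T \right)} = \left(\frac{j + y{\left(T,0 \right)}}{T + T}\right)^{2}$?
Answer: $\frac{1189376970334}{536087797741} \approx 2.2186$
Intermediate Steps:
$x = 1873712$ ($x = -5 + 1873717 = 1873712$)
$O{\left(j,T \right)} = \frac{\left(j - T\right)^{2}}{4 T^{2}}$ ($O{\left(j,T \right)} = \left(\frac{j - T}{T + T}\right)^{2} = \left(\frac{j - T}{2 T}\right)^{2} = \frac{\left(j - T\right)^{2}}{4 T^{2}}$)
$\frac{-3059473 + O{\left(-425,-1247 \right)}}{x - 3252708} = \frac{-3059473 + \frac{\left(-1247 - -425\right)^{2}}{4 \cdot 1555009}}{1873712 - 3252708} = \frac{-3059473 + \frac{1}{4} \cdot \frac{1}{1555009} \left(-1247 + 425\right)^{2}}{-1378996} = \left(-3059473 + \frac{1}{4} \cdot \frac{1}{1555009} \left(-822\right)^{2}\right) \left(- \frac{1}{1378996}\right) = \left(-3059473 + \frac{1}{4} \cdot \frac{1}{1555009} \cdot 675684\right) \left(- \frac{1}{1378996}\right) = \left(-3059473 + \frac{168921}{1555009}\right) \left(- \frac{1}{1378996}\right) = \left(- \frac{4757507881336}{1555009}\right) \left(- \frac{1}{1378996}\right) = \frac{1189376970334}{536087797741}$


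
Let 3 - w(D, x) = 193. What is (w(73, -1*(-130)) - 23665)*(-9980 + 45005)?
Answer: -835521375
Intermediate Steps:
w(D, x) = -190 (w(D, x) = 3 - 1*193 = 3 - 193 = -190)
(w(73, -1*(-130)) - 23665)*(-9980 + 45005) = (-190 - 23665)*(-9980 + 45005) = -23855*35025 = -835521375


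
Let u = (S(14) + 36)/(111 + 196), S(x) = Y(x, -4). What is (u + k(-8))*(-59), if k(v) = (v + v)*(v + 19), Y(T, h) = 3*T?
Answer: 3183286/307 ≈ 10369.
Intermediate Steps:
k(v) = 2*v*(19 + v) (k(v) = (2*v)*(19 + v) = 2*v*(19 + v))
S(x) = 3*x
u = 78/307 (u = (3*14 + 36)/(111 + 196) = (42 + 36)/307 = 78*(1/307) = 78/307 ≈ 0.25407)
(u + k(-8))*(-59) = (78/307 + 2*(-8)*(19 - 8))*(-59) = (78/307 + 2*(-8)*11)*(-59) = (78/307 - 176)*(-59) = -53954/307*(-59) = 3183286/307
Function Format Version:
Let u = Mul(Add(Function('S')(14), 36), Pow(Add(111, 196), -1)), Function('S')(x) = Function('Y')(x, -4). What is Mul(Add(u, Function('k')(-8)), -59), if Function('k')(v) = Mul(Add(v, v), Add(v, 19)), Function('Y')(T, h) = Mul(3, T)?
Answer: Rational(3183286, 307) ≈ 10369.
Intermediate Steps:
Function('k')(v) = Mul(2, v, Add(19, v)) (Function('k')(v) = Mul(Mul(2, v), Add(19, v)) = Mul(2, v, Add(19, v)))
Function('S')(x) = Mul(3, x)
u = Rational(78, 307) (u = Mul(Add(Mul(3, 14), 36), Pow(Add(111, 196), -1)) = Mul(Add(42, 36), Pow(307, -1)) = Mul(78, Rational(1, 307)) = Rational(78, 307) ≈ 0.25407)
Mul(Add(u, Function('k')(-8)), -59) = Mul(Add(Rational(78, 307), Mul(2, -8, Add(19, -8))), -59) = Mul(Add(Rational(78, 307), Mul(2, -8, 11)), -59) = Mul(Add(Rational(78, 307), -176), -59) = Mul(Rational(-53954, 307), -59) = Rational(3183286, 307)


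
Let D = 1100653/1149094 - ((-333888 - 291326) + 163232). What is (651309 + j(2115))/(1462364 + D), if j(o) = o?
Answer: 250281865952/737085181059 ≈ 0.33956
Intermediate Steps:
D = 530861844961/1149094 (D = 1100653*(1/1149094) - (-625214 + 163232) = 1100653/1149094 - 1*(-461982) = 1100653/1149094 + 461982 = 530861844961/1149094 ≈ 4.6198e+5)
(651309 + j(2115))/(1462364 + D) = (651309 + 2115)/(1462364 + 530861844961/1149094) = 653424/(2211255543177/1149094) = 653424*(1149094/2211255543177) = 250281865952/737085181059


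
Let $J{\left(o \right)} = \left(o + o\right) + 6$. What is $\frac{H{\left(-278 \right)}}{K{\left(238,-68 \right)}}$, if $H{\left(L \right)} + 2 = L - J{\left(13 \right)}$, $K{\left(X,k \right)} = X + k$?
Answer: $- \frac{156}{85} \approx -1.8353$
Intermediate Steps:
$J{\left(o \right)} = 6 + 2 o$ ($J{\left(o \right)} = 2 o + 6 = 6 + 2 o$)
$H{\left(L \right)} = -34 + L$ ($H{\left(L \right)} = -2 - \left(6 + 26 - L\right) = -2 + \left(L - \left(6 + 26\right)\right) = -2 + \left(L - 32\right) = -2 + \left(-32 + L\right) = -34 + L$)
$\frac{H{\left(-278 \right)}}{K{\left(238,-68 \right)}} = \frac{-34 - 278}{238 - 68} = - \frac{312}{170} = \left(-312\right) \frac{1}{170} = - \frac{156}{85}$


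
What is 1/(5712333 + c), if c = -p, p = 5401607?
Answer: 1/310726 ≈ 3.2183e-6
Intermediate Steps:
c = -5401607 (c = -1*5401607 = -5401607)
1/(5712333 + c) = 1/(5712333 - 5401607) = 1/310726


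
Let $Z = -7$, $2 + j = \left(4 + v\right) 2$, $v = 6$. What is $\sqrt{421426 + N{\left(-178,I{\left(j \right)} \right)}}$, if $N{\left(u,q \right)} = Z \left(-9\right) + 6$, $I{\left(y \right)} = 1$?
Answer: $\sqrt{421495} \approx 649.23$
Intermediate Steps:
$j = 18$ ($j = -2 + \left(4 + 6\right) 2 = -2 + 10 \cdot 2 = -2 + 20 = 18$)
$N{\left(u,q \right)} = 69$ ($N{\left(u,q \right)} = \left(-7\right) \left(-9\right) + 6 = 63 + 6 = 69$)
$\sqrt{421426 + N{\left(-178,I{\left(j \right)} \right)}} = \sqrt{421426 + 69} = \sqrt{421495}$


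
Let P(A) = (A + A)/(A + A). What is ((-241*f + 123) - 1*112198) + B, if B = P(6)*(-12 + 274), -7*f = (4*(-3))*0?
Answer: -111813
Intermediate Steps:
P(A) = 1 (P(A) = (2*A)/((2*A)) = (2*A)*(1/(2*A)) = 1)
f = 0 (f = -4*(-3)*0/7 = -(-12)*0/7 = -⅐*0 = 0)
B = 262 (B = 1*(-12 + 274) = 1*262 = 262)
((-241*f + 123) - 1*112198) + B = ((-241*0 + 123) - 1*112198) + 262 = ((0 + 123) - 112198) + 262 = (123 - 112198) + 262 = -112075 + 262 = -111813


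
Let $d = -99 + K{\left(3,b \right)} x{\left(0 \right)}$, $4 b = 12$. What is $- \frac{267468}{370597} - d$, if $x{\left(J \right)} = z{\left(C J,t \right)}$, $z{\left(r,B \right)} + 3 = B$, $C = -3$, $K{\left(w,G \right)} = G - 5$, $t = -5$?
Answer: $\frac{30492083}{370597} \approx 82.278$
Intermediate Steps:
$b = 3$ ($b = \frac{1}{4} \cdot 12 = 3$)
$K{\left(w,G \right)} = -5 + G$
$z{\left(r,B \right)} = -3 + B$
$x{\left(J \right)} = -8$ ($x{\left(J \right)} = -3 - 5 = -8$)
$d = -83$ ($d = -99 + \left(-5 + 3\right) \left(-8\right) = -99 - -16 = -99 + 16 = -83$)
$- \frac{267468}{370597} - d = - \frac{267468}{370597} - -83 = \left(-267468\right) \frac{1}{370597} + 83 = - \frac{267468}{370597} + 83 = \frac{30492083}{370597}$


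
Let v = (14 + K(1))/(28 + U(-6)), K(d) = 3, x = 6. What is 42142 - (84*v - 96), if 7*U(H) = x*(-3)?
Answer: 3754184/89 ≈ 42182.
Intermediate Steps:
U(H) = -18/7 (U(H) = (6*(-3))/7 = (⅐)*(-18) = -18/7)
v = 119/178 (v = (14 + 3)/(28 - 18/7) = 17/(178/7) = 17*(7/178) = 119/178 ≈ 0.66854)
42142 - (84*v - 96) = 42142 - (84*(119/178) - 96) = 42142 - (4998/89 - 96) = 42142 - 1*(-3546/89) = 42142 + 3546/89 = 3754184/89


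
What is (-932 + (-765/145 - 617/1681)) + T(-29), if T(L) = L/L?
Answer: -45660405/48749 ≈ -936.64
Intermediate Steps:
T(L) = 1
(-932 + (-765/145 - 617/1681)) + T(-29) = (-932 + (-765/145 - 617/1681)) + 1 = (-932 + (-765*1/145 - 617*1/1681)) + 1 = (-932 + (-153/29 - 617/1681)) + 1 = (-932 - 275086/48749) + 1 = -45709154/48749 + 1 = -45660405/48749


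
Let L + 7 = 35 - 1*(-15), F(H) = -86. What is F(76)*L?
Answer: -3698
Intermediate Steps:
L = 43 (L = -7 + (35 - 1*(-15)) = -7 + (35 + 15) = -7 + 50 = 43)
F(76)*L = -86*43 = -3698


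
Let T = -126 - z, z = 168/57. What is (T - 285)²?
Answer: 61858225/361 ≈ 1.7135e+5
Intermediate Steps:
z = 56/19 (z = 168*(1/57) = 56/19 ≈ 2.9474)
T = -2450/19 (T = -126 - 1*56/19 = -126 - 56/19 = -2450/19 ≈ -128.95)
(T - 285)² = (-2450/19 - 285)² = (-7865/19)² = 61858225/361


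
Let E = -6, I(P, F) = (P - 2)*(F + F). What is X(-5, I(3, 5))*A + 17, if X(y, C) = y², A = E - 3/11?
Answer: -1538/11 ≈ -139.82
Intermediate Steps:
I(P, F) = 2*F*(-2 + P) (I(P, F) = (-2 + P)*(2*F) = 2*F*(-2 + P))
A = -69/11 (A = -6 - 3/11 = -69/11 ≈ -6.2727)
X(-5, I(3, 5))*A + 17 = (-5)²*(-69/11) + 17 = 25*(-69/11) + 17 = -1725/11 + 17 = -1538/11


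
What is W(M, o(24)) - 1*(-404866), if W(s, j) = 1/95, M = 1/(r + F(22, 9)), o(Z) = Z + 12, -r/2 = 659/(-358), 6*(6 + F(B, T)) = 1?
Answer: 38462271/95 ≈ 4.0487e+5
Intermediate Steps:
F(B, T) = -35/6 (F(B, T) = -6 + (⅙)*1 = -6 + ⅙ = -35/6)
r = 659/179 (r = -1318/(-358) = -1318*(-1)/358 = -2*(-659/358) = 659/179 ≈ 3.6816)
o(Z) = 12 + Z
M = -1074/2311 (M = 1/(659/179 - 35/6) = 1/(-2311/1074) = -1074/2311 ≈ -0.46473)
W(s, j) = 1/95
W(M, o(24)) - 1*(-404866) = 1/95 - 1*(-404866) = 1/95 + 404866 = 38462271/95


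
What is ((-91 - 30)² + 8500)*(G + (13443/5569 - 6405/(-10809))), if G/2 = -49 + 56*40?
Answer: 2036075320772338/20065107 ≈ 1.0147e+8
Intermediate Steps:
G = 4382 (G = 2*(-49 + 56*40) = 2*(-49 + 2240) = 2*2191 = 4382)
((-91 - 30)² + 8500)*(G + (13443/5569 - 6405/(-10809))) = ((-91 - 30)² + 8500)*(4382 + (13443/5569 - 6405/(-10809))) = ((-121)² + 8500)*(4382 + (13443*(1/5569) - 6405*(-1/10809))) = (14641 + 8500)*(4382 + (13443/5569 + 2135/3603)) = 23141*(4382 + 60324944/20065107) = 23141*(87985623818/20065107) = 2036075320772338/20065107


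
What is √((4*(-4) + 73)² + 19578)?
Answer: √22827 ≈ 151.09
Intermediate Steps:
√((4*(-4) + 73)² + 19578) = √((-16 + 73)² + 19578) = √(57² + 19578) = √(3249 + 19578) = √22827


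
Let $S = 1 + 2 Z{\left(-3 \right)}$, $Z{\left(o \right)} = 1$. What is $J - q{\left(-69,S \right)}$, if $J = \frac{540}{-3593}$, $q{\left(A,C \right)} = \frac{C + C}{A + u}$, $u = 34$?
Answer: $\frac{2658}{125755} \approx 0.021136$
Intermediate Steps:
$S = 3$ ($S = 1 + 2 \cdot 1 = 1 + 2 = 3$)
$q{\left(A,C \right)} = \frac{2 C}{34 + A}$ ($q{\left(A,C \right)} = \frac{C + C}{A + 34} = \frac{2 C}{34 + A}$)
$J = - \frac{540}{3593}$ ($J = 540 \left(- \frac{1}{3593}\right) = - \frac{540}{3593} \approx -0.15029$)
$J - q{\left(-69,S \right)} = - \frac{540}{3593} - 2 \cdot 3 \frac{1}{34 - 69} = - \frac{540}{3593} - 2 \cdot 3 \frac{1}{-35} = - \frac{540}{3593} - 2 \cdot 3 \left(- \frac{1}{35}\right) = - \frac{540}{3593} - - \frac{6}{35} = - \frac{540}{3593} + \frac{6}{35} = \frac{2658}{125755}$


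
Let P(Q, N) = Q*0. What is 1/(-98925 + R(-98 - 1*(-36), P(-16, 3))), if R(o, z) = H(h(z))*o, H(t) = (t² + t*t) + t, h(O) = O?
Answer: -1/98925 ≈ -1.0109e-5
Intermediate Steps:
P(Q, N) = 0
H(t) = t + 2*t² (H(t) = (t² + t²) + t = 2*t² + t = t + 2*t²)
R(o, z) = o*z*(1 + 2*z) (R(o, z) = (z*(1 + 2*z))*o = o*z*(1 + 2*z))
1/(-98925 + R(-98 - 1*(-36), P(-16, 3))) = 1/(-98925 + (-98 - 1*(-36))*0*(1 + 2*0)) = 1/(-98925 + (-98 + 36)*0*(1 + 0)) = 1/(-98925 - 62*0*1) = 1/(-98925 + 0) = 1/(-98925) = -1/98925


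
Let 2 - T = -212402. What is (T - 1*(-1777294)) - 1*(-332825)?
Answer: 2322523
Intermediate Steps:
T = 212404 (T = 2 - 1*(-212402) = 2 + 212402 = 212404)
(T - 1*(-1777294)) - 1*(-332825) = (212404 - 1*(-1777294)) - 1*(-332825) = (212404 + 1777294) + 332825 = 1989698 + 332825 = 2322523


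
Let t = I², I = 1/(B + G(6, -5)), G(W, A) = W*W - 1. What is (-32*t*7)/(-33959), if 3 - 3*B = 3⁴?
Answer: 224/2750679 ≈ 8.1434e-5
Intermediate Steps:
B = -26 (B = 1 - ⅓*3⁴ = 1 - ⅓*81 = 1 - 27 = -26)
G(W, A) = -1 + W² (G(W, A) = W² - 1 = -1 + W²)
I = ⅑ (I = 1/(-26 + (-1 + 6²)) = 1/(-26 + (-1 + 36)) = 1/(-26 + 35) = 1/9 = ⅑ ≈ 0.11111)
t = 1/81 (t = (⅑)² = 1/81 ≈ 0.012346)
(-32*t*7)/(-33959) = (-32*1/81*7)/(-33959) = -32/81*7*(-1/33959) = -224/81*(-1/33959) = 224/2750679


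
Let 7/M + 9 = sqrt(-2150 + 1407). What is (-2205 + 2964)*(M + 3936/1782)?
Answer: 12002159/7416 - 5313*I*sqrt(743)/824 ≈ 1618.4 - 175.75*I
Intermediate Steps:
M = 7/(-9 + I*sqrt(743)) (M = 7/(-9 + sqrt(-2150 + 1407)) = 7/(-9 + sqrt(-743)) = 7/(-9 + I*sqrt(743)) ≈ -0.076456 - 0.23156*I)
(-2205 + 2964)*(M + 3936/1782) = (-2205 + 2964)*((-63/824 - 7*I*sqrt(743)/824) + 3936/1782) = 759*((-63/824 - 7*I*sqrt(743)/824) + 3936*(1/1782)) = 759*((-63/824 - 7*I*sqrt(743)/824) + 656/297) = 759*(521833/244728 - 7*I*sqrt(743)/824) = 12002159/7416 - 5313*I*sqrt(743)/824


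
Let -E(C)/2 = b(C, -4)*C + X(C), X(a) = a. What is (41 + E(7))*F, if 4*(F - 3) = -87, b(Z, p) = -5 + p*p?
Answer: 9525/4 ≈ 2381.3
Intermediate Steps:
b(Z, p) = -5 + p**2
F = -75/4 (F = 3 + (1/4)*(-87) = 3 - 87/4 = -75/4 ≈ -18.750)
E(C) = -24*C (E(C) = -2*((-5 + (-4)**2)*C + C) = -2*((-5 + 16)*C + C) = -2*(11*C + C) = -24*C)
(41 + E(7))*F = (41 - 24*7)*(-75/4) = (41 - 168)*(-75/4) = -127*(-75/4) = 9525/4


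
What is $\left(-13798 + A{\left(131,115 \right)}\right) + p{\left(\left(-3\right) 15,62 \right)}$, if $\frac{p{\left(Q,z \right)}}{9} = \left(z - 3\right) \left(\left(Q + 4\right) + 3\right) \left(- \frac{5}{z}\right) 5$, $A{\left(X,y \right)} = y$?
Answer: $- \frac{171948}{31} \approx -5546.7$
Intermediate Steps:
$p{\left(Q,z \right)} = - \frac{225 \left(-3 + z\right) \left(7 + Q\right)}{z}$ ($p{\left(Q,z \right)} = 9 \left(z - 3\right) \left(\left(Q + 4\right) + 3\right) \left(- \frac{5}{z}\right) 5 = 9 \left(-3 + z\right) \left(\left(4 + Q\right) + 3\right) \left(- \frac{5}{z}\right) 5 = 9 \left(-3 + z\right) \left(7 + Q\right) \left(- \frac{5}{z}\right) 5 = 9 - \frac{5 \left(-3 + z\right) \left(7 + Q\right)}{z} 5 = 9 \left(- \frac{25 \left(-3 + z\right) \left(7 + Q\right)}{z}\right) = - \frac{225 \left(-3 + z\right) \left(7 + Q\right)}{z}$)
$\left(-13798 + A{\left(131,115 \right)}\right) + p{\left(\left(-3\right) 15,62 \right)} = \left(-13798 + 115\right) + \frac{225 \left(21 + 3 \left(\left(-3\right) 15\right) - 62 \left(7 - 45\right)\right)}{62} = -13683 + 225 \cdot \frac{1}{62} \left(21 + 3 \left(-45\right) - 62 \left(7 - 45\right)\right) = -13683 + 225 \cdot \frac{1}{62} \left(21 - 135 - 62 \left(-38\right)\right) = -13683 + 225 \cdot \frac{1}{62} \left(21 - 135 + 2356\right) = -13683 + 225 \cdot \frac{1}{62} \cdot 2242 = -13683 + \frac{252225}{31} = - \frac{171948}{31}$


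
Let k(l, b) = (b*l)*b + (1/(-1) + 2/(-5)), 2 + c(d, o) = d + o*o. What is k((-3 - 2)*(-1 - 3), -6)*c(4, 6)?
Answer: 136534/5 ≈ 27307.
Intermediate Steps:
c(d, o) = -2 + d + o² (c(d, o) = -2 + (d + o*o) = -2 + (d + o²) = -2 + d + o²)
k(l, b) = -7/5 + l*b² (k(l, b) = l*b² + (1*(-1) + 2*(-⅕)) = l*b² + (-1 - ⅖) = l*b² - 7/5 = -7/5 + l*b²)
k((-3 - 2)*(-1 - 3), -6)*c(4, 6) = (-7/5 + ((-3 - 2)*(-1 - 3))*(-6)²)*(-2 + 4 + 6²) = (-7/5 - 5*(-4)*36)*(-2 + 4 + 36) = (-7/5 + 20*36)*38 = (-7/5 + 720)*38 = (3593/5)*38 = 136534/5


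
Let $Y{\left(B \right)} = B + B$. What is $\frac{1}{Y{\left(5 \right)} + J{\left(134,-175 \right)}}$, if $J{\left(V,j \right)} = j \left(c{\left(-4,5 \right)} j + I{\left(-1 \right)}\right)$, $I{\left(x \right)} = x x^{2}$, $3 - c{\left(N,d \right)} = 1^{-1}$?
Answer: $\frac{1}{61435} \approx 1.6277 \cdot 10^{-5}$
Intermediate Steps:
$c{\left(N,d \right)} = 2$ ($c{\left(N,d \right)} = 3 - 1^{-1} = 3 - 1 = 2$)
$I{\left(x \right)} = x^{3}$
$Y{\left(B \right)} = 2 B$
$J{\left(V,j \right)} = j \left(-1 + 2 j\right)$ ($J{\left(V,j \right)} = j \left(2 j + \left(-1\right)^{3}\right) = j \left(2 j - 1\right) = j \left(-1 + 2 j\right)$)
$\frac{1}{Y{\left(5 \right)} + J{\left(134,-175 \right)}} = \frac{1}{2 \cdot 5 - 175 \left(-1 + 2 \left(-175\right)\right)} = \frac{1}{10 - 175 \left(-1 - 350\right)} = \frac{1}{10 - -61425} = \frac{1}{10 + 61425} = \frac{1}{61435}$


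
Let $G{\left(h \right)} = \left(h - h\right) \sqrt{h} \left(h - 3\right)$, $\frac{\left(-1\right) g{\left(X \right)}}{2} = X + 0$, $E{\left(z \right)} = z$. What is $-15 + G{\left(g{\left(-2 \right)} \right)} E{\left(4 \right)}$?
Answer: $-15$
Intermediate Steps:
$g{\left(X \right)} = - 2 X$ ($g{\left(X \right)} = - 2 \left(X + 0\right) = - 2 X$)
$G{\left(h \right)} = 0$ ($G{\left(h \right)} = 0 \sqrt{h} \left(-3 + h\right) = 0 \left(-3 + h\right) = 0$)
$-15 + G{\left(g{\left(-2 \right)} \right)} E{\left(4 \right)} = -15 + 0 \cdot 4 = -15 + 0 = -15$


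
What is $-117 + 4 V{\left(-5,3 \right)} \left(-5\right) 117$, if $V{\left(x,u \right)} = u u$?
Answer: $-21177$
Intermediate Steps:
$V{\left(x,u \right)} = u^{2}$
$-117 + 4 V{\left(-5,3 \right)} \left(-5\right) 117 = -117 + 4 \cdot 3^{2} \left(-5\right) 117 = -117 + 4 \cdot 9 \left(-5\right) 117 = -117 + 36 \left(-5\right) 117 = -117 - 21060 = -21177$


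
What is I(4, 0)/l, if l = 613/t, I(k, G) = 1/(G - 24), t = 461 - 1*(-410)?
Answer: -871/14712 ≈ -0.059203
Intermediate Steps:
t = 871 (t = 461 + 410 = 871)
I(k, G) = 1/(-24 + G)
l = 613/871 ≈ 0.70379
I(4, 0)/l = 1/((-24 + 0)*(613/871)) = (871/613)/(-24) = -1/24*871/613 = -871/14712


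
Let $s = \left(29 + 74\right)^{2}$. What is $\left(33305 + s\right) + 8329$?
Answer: $52243$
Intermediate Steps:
$s = 10609$ ($s = 103^{2} = 10609$)
$\left(33305 + s\right) + 8329 = \left(33305 + 10609\right) + 8329 = 43914 + 8329 = 52243$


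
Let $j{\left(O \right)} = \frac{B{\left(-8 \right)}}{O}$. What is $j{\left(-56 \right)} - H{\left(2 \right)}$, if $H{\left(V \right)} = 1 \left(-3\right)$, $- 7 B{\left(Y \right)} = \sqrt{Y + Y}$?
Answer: $3 + \frac{i}{98} \approx 3.0 + 0.010204 i$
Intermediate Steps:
$B{\left(Y \right)} = - \frac{\sqrt{2} \sqrt{Y}}{7}$ ($B{\left(Y \right)} = - \frac{\sqrt{Y + Y}}{7} = - \frac{\sqrt{2 Y}}{7} = - \frac{\sqrt{2} \sqrt{Y}}{7}$)
$H{\left(V \right)} = -3$
$j{\left(O \right)} = - \frac{4 i}{7 O}$ ($j{\left(O \right)} = \frac{\left(- \frac{1}{7}\right) \sqrt{2} \sqrt{-8}}{O} = \frac{\left(- \frac{1}{7}\right) \sqrt{2} \cdot 2 i \sqrt{2}}{O} = \frac{\left(- \frac{4}{7}\right) i}{O} = - \frac{4 i}{7 O}$)
$j{\left(-56 \right)} - H{\left(2 \right)} = - \frac{4 i}{7 \left(-56\right)} - -3 = \left(- \frac{4}{7}\right) i \left(- \frac{1}{56}\right) + 3 = \frac{i}{98} + 3 = 3 + \frac{i}{98}$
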